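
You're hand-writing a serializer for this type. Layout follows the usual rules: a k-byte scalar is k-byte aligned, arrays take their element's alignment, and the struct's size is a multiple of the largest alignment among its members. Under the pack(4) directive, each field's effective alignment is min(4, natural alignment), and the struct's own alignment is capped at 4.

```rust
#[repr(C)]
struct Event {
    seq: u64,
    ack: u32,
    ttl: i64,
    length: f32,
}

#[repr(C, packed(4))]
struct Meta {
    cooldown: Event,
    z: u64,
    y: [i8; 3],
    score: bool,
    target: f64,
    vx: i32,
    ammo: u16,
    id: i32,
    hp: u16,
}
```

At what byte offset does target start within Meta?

Event: @0: seq [8B, align 8] → 8; @8: ack [4B, align 4] → 12; +4 pad (align 8); @16: ttl [8B, align 8] → 24; @24: length [4B, align 4] → 28; +4 tail pad (align 8); size 32, align 8
@0: cooldown [32B, align 4] → 32
@32: z [8B, align 4] → 40
@40: y [3B, align 1] → 43
@43: score [1B, align 1] → 44
@44: target [8B, align 4] → 52

44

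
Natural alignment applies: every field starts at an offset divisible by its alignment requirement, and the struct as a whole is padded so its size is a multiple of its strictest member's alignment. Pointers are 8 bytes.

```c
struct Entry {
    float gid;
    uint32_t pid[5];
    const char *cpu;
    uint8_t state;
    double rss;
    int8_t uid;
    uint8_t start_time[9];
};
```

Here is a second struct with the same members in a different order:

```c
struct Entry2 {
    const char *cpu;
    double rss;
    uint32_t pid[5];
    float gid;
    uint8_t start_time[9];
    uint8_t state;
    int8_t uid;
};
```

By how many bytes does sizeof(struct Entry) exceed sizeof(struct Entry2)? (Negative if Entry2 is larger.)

gid at 0 (size 4, align 4) → ends 4
pid at 4 (size 20, align 4) → ends 24
cpu at 24 (size 8, align 8) → ends 32
state at 32 (size 1, align 1) → ends 33
pad 7 to align 8 for rss
rss at 40 (size 8, align 8) → ends 48
uid at 48 (size 1, align 1) → ends 49
start_time at 49 (size 9, align 1) → ends 58
tail pad 6 to reach multiple of 8
total 64 bytes, alignment 8
— Entry2 —
cpu at 0 (size 8, align 8) → ends 8
rss at 8 (size 8, align 8) → ends 16
pid at 16 (size 20, align 4) → ends 36
gid at 36 (size 4, align 4) → ends 40
start_time at 40 (size 9, align 1) → ends 49
state at 49 (size 1, align 1) → ends 50
uid at 50 (size 1, align 1) → ends 51
tail pad 5 to reach multiple of 8
total 56 bytes, alignment 8
64 − 56 = 8

8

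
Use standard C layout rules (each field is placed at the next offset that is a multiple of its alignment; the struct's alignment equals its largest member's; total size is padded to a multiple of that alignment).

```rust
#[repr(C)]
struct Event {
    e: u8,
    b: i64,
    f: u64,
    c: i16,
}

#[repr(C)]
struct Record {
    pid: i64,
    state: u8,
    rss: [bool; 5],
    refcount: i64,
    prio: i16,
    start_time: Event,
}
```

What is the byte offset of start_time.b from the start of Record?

40

Event: @0: e [1B, align 1] → 1; +7 pad (align 8); @8: b [8B, align 8] → 16; @16: f [8B, align 8] → 24; @24: c [2B, align 2] → 26; +6 tail pad (align 8); size 32, align 8
@0: pid [8B, align 8] → 8
@8: state [1B, align 1] → 9
@9: rss [5B, align 1] → 14
+2 pad (align 8)
@16: refcount [8B, align 8] → 24
@24: prio [2B, align 2] → 26
+6 pad (align 8)
@32: start_time [32B, align 8] → 64
within Event: b at 8
32 + 8 = 40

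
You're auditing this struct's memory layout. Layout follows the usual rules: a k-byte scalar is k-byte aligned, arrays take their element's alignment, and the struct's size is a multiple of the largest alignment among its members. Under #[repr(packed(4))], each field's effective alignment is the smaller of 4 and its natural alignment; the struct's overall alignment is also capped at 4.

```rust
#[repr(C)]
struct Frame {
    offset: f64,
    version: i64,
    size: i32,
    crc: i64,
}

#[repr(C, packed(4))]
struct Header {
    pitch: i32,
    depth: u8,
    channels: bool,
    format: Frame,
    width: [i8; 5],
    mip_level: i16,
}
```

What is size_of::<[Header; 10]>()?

Frame: @0: offset [8B, align 8] → 8; @8: version [8B, align 8] → 16; @16: size [4B, align 4] → 20; +4 pad (align 8); @24: crc [8B, align 8] → 32; size 32, align 8
@0: pitch [4B, align 4] → 4
@4: depth [1B, align 1] → 5
@5: channels [1B, align 1] → 6
+2 pad (align 4)
@8: format [32B, align 4] → 40
@40: width [5B, align 1] → 45
+1 pad (align 2)
@46: mip_level [2B, align 2] → 48
size 48, align 4
array of 10: 10 × 48 = 480

480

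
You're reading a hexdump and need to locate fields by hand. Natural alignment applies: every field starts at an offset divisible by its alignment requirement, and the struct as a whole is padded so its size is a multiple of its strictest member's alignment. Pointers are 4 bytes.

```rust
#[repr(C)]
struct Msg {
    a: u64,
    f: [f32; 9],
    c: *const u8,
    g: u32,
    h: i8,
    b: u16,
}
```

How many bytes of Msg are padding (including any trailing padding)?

0..8  a  (8B, 8-aligned)
8..44  f  (36B, 4-aligned)
44..48  c  (4B, 4-aligned)
48..52  g  (4B, 4-aligned)
52..53  h  (1B, 1-aligned)
53..54  -- padding (1B)
54..56  b  (2B, 2-aligned)
sizeof = 56, alignof = 8
data bytes 55, size 56 → padding 1

1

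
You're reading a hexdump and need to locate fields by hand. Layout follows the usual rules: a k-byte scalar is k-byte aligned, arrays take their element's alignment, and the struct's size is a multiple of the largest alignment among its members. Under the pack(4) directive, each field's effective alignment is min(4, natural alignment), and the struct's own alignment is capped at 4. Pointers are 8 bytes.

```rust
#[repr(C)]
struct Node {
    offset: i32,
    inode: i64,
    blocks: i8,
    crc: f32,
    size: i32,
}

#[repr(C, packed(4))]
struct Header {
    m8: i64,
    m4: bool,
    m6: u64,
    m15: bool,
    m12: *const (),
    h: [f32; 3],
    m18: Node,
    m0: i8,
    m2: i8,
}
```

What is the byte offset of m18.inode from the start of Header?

52

Node: @0: offset [4B, align 4] → 4; +4 pad (align 8); @8: inode [8B, align 8] → 16; @16: blocks [1B, align 1] → 17; +3 pad (align 4); @20: crc [4B, align 4] → 24; @24: size [4B, align 4] → 28; +4 tail pad (align 8); size 32, align 8
@0: m8 [8B, align 4] → 8
@8: m4 [1B, align 1] → 9
+3 pad (align 4)
@12: m6 [8B, align 4] → 20
@20: m15 [1B, align 1] → 21
+3 pad (align 4)
@24: m12 [8B, align 4] → 32
@32: h [12B, align 4] → 44
@44: m18 [32B, align 4] → 76
within Node: inode at 8
44 + 8 = 52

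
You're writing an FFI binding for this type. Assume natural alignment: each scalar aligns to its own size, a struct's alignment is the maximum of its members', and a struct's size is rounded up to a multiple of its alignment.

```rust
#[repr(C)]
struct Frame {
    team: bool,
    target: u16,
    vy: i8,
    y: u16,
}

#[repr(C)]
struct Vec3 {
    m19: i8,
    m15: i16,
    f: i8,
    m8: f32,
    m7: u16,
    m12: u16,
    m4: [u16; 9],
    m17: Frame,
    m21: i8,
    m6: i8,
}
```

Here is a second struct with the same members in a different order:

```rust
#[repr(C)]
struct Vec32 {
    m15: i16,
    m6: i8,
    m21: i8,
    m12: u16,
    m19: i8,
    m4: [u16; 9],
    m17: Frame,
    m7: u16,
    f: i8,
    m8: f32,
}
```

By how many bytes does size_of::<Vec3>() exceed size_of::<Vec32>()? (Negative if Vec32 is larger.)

Frame: 0..1  team  (1B, 1-aligned); 1..2  -- padding (1B); 2..4  target  (2B, 2-aligned); 4..5  vy  (1B, 1-aligned); 5..6  -- padding (1B); 6..8  y  (2B, 2-aligned); sizeof = 8, alignof = 2
0..1  m19  (1B, 1-aligned)
1..2  -- padding (1B)
2..4  m15  (2B, 2-aligned)
4..5  f  (1B, 1-aligned)
5..8  -- padding (3B)
8..12  m8  (4B, 4-aligned)
12..14  m7  (2B, 2-aligned)
14..16  m12  (2B, 2-aligned)
16..34  m4  (18B, 2-aligned)
34..42  m17  (8B, 2-aligned)
42..43  m21  (1B, 1-aligned)
43..44  m6  (1B, 1-aligned)
sizeof = 44, alignof = 4
— Vec32 —
0..2  m15  (2B, 2-aligned)
2..3  m6  (1B, 1-aligned)
3..4  m21  (1B, 1-aligned)
4..6  m12  (2B, 2-aligned)
6..7  m19  (1B, 1-aligned)
7..8  -- padding (1B)
8..26  m4  (18B, 2-aligned)
26..34  m17  (8B, 2-aligned)
34..36  m7  (2B, 2-aligned)
36..37  f  (1B, 1-aligned)
37..40  -- padding (3B)
40..44  m8  (4B, 4-aligned)
sizeof = 44, alignof = 4
44 − 44 = 0

0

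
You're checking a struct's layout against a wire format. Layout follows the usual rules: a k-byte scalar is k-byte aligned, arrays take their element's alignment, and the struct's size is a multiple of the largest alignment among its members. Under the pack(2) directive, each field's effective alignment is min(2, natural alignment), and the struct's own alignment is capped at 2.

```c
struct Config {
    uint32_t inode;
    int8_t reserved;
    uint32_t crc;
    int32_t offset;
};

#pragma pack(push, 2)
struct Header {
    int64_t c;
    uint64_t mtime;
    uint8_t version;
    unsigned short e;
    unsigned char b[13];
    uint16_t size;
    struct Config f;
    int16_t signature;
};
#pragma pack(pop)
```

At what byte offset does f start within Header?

Config: @0: inode [4B, align 4] → 4; @4: reserved [1B, align 1] → 5; +3 pad (align 4); @8: crc [4B, align 4] → 12; @12: offset [4B, align 4] → 16; size 16, align 4
@0: c [8B, align 2] → 8
@8: mtime [8B, align 2] → 16
@16: version [1B, align 1] → 17
+1 pad (align 2)
@18: e [2B, align 2] → 20
@20: b [13B, align 1] → 33
+1 pad (align 2)
@34: size [2B, align 2] → 36
@36: f [16B, align 2] → 52

36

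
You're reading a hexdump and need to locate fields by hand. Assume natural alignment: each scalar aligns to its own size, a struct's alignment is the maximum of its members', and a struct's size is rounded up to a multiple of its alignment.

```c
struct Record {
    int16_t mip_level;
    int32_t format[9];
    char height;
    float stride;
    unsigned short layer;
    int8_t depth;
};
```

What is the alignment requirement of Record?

member alignments: mip_level=2, format=4, height=1, stride=4, layer=2, depth=1
max = 4

4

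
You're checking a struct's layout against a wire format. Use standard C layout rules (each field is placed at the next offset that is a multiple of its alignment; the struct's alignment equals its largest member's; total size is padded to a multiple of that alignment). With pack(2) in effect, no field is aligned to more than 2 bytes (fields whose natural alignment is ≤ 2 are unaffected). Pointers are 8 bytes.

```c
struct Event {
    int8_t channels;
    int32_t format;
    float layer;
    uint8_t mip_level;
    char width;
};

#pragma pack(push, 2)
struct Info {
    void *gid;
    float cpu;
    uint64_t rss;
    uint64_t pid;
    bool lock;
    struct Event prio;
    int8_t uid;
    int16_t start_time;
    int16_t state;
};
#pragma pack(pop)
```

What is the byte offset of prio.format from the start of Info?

34

Event: 0..1  channels  (1B, 1-aligned); 1..4  -- padding (3B); 4..8  format  (4B, 4-aligned); 8..12  layer  (4B, 4-aligned); 12..13  mip_level  (1B, 1-aligned); 13..14  width  (1B, 1-aligned); 14..16  -- tail padding (2B); sizeof = 16, alignof = 4
0..8  gid  (8B, 2-aligned)
8..12  cpu  (4B, 2-aligned)
12..20  rss  (8B, 2-aligned)
20..28  pid  (8B, 2-aligned)
28..29  lock  (1B, 1-aligned)
29..30  -- padding (1B)
30..46  prio  (16B, 2-aligned)
within Event: format at 4
30 + 4 = 34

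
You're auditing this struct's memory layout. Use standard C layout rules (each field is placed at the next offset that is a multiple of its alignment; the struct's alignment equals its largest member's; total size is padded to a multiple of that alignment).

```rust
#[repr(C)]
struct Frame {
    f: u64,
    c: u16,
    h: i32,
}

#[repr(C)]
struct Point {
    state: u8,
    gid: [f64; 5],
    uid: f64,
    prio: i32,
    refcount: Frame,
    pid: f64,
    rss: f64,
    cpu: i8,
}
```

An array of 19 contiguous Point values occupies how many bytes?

1976

Frame: @0: f [8B, align 8] → 8; @8: c [2B, align 2] → 10; +2 pad (align 4); @12: h [4B, align 4] → 16; size 16, align 8
@0: state [1B, align 1] → 1
+7 pad (align 8)
@8: gid [40B, align 8] → 48
@48: uid [8B, align 8] → 56
@56: prio [4B, align 4] → 60
+4 pad (align 8)
@64: refcount [16B, align 8] → 80
@80: pid [8B, align 8] → 88
@88: rss [8B, align 8] → 96
@96: cpu [1B, align 1] → 97
+7 tail pad (align 8)
size 104, align 8
array of 19: 19 × 104 = 1976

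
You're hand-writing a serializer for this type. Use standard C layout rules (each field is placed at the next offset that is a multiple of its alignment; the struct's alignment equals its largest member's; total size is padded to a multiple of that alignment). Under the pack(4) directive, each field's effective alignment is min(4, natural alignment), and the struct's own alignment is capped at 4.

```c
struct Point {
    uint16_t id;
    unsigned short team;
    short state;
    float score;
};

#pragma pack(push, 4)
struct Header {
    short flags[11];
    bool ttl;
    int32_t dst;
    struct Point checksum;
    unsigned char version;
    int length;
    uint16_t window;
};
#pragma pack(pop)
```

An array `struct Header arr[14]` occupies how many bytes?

Point: @0: id [2B, align 2] → 2; @2: team [2B, align 2] → 4; @4: state [2B, align 2] → 6; +2 pad (align 4); @8: score [4B, align 4] → 12; size 12, align 4
@0: flags [22B, align 2] → 22
@22: ttl [1B, align 1] → 23
+1 pad (align 4)
@24: dst [4B, align 4] → 28
@28: checksum [12B, align 4] → 40
@40: version [1B, align 1] → 41
+3 pad (align 4)
@44: length [4B, align 4] → 48
@48: window [2B, align 2] → 50
+2 tail pad (align 4)
size 52, align 4
array of 14: 14 × 52 = 728

728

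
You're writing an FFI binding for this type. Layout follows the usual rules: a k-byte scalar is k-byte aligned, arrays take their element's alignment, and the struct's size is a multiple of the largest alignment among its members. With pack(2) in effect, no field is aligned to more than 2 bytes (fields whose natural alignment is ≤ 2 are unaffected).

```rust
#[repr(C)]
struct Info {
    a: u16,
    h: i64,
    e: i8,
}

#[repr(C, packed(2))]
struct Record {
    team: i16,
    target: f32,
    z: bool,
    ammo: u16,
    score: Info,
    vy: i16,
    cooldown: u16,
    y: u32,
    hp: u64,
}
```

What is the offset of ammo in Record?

Info: @0: a [2B, align 2] → 2; +6 pad (align 8); @8: h [8B, align 8] → 16; @16: e [1B, align 1] → 17; +7 tail pad (align 8); size 24, align 8
@0: team [2B, align 2] → 2
@2: target [4B, align 2] → 6
@6: z [1B, align 1] → 7
+1 pad (align 2)
@8: ammo [2B, align 2] → 10

8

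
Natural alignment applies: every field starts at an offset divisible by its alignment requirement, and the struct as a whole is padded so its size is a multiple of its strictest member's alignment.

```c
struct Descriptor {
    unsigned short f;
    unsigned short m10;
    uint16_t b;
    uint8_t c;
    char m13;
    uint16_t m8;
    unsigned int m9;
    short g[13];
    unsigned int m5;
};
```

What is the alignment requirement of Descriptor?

4

member alignments: f=2, m10=2, b=2, c=1, m13=1, m8=2, m9=4, g=2, m5=4
max = 4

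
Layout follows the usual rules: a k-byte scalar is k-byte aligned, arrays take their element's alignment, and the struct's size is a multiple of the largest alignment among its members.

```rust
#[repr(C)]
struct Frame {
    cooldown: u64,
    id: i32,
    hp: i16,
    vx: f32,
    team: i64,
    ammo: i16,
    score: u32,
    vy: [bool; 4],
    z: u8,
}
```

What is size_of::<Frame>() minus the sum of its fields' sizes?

cooldown at 0 (size 8, align 8) → ends 8
id at 8 (size 4, align 4) → ends 12
hp at 12 (size 2, align 2) → ends 14
pad 2 to align 4 for vx
vx at 16 (size 4, align 4) → ends 20
pad 4 to align 8 for team
team at 24 (size 8, align 8) → ends 32
ammo at 32 (size 2, align 2) → ends 34
pad 2 to align 4 for score
score at 36 (size 4, align 4) → ends 40
vy at 40 (size 4, align 1) → ends 44
z at 44 (size 1, align 1) → ends 45
tail pad 3 to reach multiple of 8
total 48 bytes, alignment 8
data bytes 37, size 48 → padding 11

11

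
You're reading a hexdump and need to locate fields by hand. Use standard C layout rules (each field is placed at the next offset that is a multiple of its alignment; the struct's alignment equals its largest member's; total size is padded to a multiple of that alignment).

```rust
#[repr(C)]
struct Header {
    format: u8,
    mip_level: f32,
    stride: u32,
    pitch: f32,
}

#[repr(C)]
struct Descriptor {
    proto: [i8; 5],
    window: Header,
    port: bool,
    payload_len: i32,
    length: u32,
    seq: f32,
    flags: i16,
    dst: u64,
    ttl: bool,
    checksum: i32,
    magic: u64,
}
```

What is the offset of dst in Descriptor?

Header: 0..1  format  (1B, 1-aligned); 1..4  -- padding (3B); 4..8  mip_level  (4B, 4-aligned); 8..12  stride  (4B, 4-aligned); 12..16  pitch  (4B, 4-aligned); sizeof = 16, alignof = 4
0..5  proto  (5B, 1-aligned)
5..8  -- padding (3B)
8..24  window  (16B, 4-aligned)
24..25  port  (1B, 1-aligned)
25..28  -- padding (3B)
28..32  payload_len  (4B, 4-aligned)
32..36  length  (4B, 4-aligned)
36..40  seq  (4B, 4-aligned)
40..42  flags  (2B, 2-aligned)
42..48  -- padding (6B)
48..56  dst  (8B, 8-aligned)

48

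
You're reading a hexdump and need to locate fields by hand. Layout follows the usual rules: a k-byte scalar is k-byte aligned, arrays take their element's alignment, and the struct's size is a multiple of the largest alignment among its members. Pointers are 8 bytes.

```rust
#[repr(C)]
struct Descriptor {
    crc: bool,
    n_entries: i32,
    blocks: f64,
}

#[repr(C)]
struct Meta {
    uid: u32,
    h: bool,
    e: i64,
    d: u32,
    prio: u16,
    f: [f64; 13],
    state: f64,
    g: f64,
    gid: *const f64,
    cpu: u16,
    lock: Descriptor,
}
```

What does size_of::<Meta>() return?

176 bytes

Descriptor: 0..1  crc  (1B, 1-aligned); 1..4  -- padding (3B); 4..8  n_entries  (4B, 4-aligned); 8..16  blocks  (8B, 8-aligned); sizeof = 16, alignof = 8
0..4  uid  (4B, 4-aligned)
4..5  h  (1B, 1-aligned)
5..8  -- padding (3B)
8..16  e  (8B, 8-aligned)
16..20  d  (4B, 4-aligned)
20..22  prio  (2B, 2-aligned)
22..24  -- padding (2B)
24..128  f  (104B, 8-aligned)
128..136  state  (8B, 8-aligned)
136..144  g  (8B, 8-aligned)
144..152  gid  (8B, 8-aligned)
152..154  cpu  (2B, 2-aligned)
154..160  -- padding (6B)
160..176  lock  (16B, 8-aligned)
sizeof = 176, alignof = 8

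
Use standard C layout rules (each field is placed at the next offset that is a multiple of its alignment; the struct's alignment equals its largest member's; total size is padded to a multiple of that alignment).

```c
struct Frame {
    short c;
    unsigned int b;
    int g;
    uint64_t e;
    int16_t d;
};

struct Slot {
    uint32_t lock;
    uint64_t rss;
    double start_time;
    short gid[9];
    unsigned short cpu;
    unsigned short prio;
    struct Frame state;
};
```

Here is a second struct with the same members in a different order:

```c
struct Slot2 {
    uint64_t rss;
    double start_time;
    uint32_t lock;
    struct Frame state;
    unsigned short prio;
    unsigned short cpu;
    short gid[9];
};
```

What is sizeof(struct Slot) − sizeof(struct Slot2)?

Frame: 0..2  c  (2B, 2-aligned); 2..4  -- padding (2B); 4..8  b  (4B, 4-aligned); 8..12  g  (4B, 4-aligned); 12..16  -- padding (4B); 16..24  e  (8B, 8-aligned); 24..26  d  (2B, 2-aligned); 26..32  -- tail padding (6B); sizeof = 32, alignof = 8
0..4  lock  (4B, 4-aligned)
4..8  -- padding (4B)
8..16  rss  (8B, 8-aligned)
16..24  start_time  (8B, 8-aligned)
24..42  gid  (18B, 2-aligned)
42..44  cpu  (2B, 2-aligned)
44..46  prio  (2B, 2-aligned)
46..48  -- padding (2B)
48..80  state  (32B, 8-aligned)
sizeof = 80, alignof = 8
— Slot2 —
0..8  rss  (8B, 8-aligned)
8..16  start_time  (8B, 8-aligned)
16..20  lock  (4B, 4-aligned)
20..24  -- padding (4B)
24..56  state  (32B, 8-aligned)
56..58  prio  (2B, 2-aligned)
58..60  cpu  (2B, 2-aligned)
60..78  gid  (18B, 2-aligned)
78..80  -- tail padding (2B)
sizeof = 80, alignof = 8
80 − 80 = 0

0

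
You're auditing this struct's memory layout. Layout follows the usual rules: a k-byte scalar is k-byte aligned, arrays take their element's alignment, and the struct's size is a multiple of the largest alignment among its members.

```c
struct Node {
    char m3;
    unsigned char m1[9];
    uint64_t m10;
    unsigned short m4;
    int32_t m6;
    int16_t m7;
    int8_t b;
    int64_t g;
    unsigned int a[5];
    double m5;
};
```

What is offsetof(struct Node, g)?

40

0..1  m3  (1B, 1-aligned)
1..10  m1  (9B, 1-aligned)
10..16  -- padding (6B)
16..24  m10  (8B, 8-aligned)
24..26  m4  (2B, 2-aligned)
26..28  -- padding (2B)
28..32  m6  (4B, 4-aligned)
32..34  m7  (2B, 2-aligned)
34..35  b  (1B, 1-aligned)
35..40  -- padding (5B)
40..48  g  (8B, 8-aligned)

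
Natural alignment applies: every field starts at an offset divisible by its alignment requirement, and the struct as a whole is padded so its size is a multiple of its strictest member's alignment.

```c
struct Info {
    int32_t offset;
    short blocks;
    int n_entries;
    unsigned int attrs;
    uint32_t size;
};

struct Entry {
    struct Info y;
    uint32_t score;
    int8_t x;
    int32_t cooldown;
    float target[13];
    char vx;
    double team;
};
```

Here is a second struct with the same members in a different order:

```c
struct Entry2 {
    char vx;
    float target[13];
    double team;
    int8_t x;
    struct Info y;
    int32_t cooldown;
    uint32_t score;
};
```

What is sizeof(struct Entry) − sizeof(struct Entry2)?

0

Info: offset at 0 (size 4, align 4) → ends 4; blocks at 4 (size 2, align 2) → ends 6; pad 2 to align 4 for n_entries; n_entries at 8 (size 4, align 4) → ends 12; attrs at 12 (size 4, align 4) → ends 16; size at 16 (size 4, align 4) → ends 20; total 20 bytes, alignment 4
y at 0 (size 20, align 4) → ends 20
score at 20 (size 4, align 4) → ends 24
x at 24 (size 1, align 1) → ends 25
pad 3 to align 4 for cooldown
cooldown at 28 (size 4, align 4) → ends 32
target at 32 (size 52, align 4) → ends 84
vx at 84 (size 1, align 1) → ends 85
pad 3 to align 8 for team
team at 88 (size 8, align 8) → ends 96
total 96 bytes, alignment 8
— Entry2 —
vx at 0 (size 1, align 1) → ends 1
pad 3 to align 4 for target
target at 4 (size 52, align 4) → ends 56
team at 56 (size 8, align 8) → ends 64
x at 64 (size 1, align 1) → ends 65
pad 3 to align 4 for y
y at 68 (size 20, align 4) → ends 88
cooldown at 88 (size 4, align 4) → ends 92
score at 92 (size 4, align 4) → ends 96
total 96 bytes, alignment 8
96 − 96 = 0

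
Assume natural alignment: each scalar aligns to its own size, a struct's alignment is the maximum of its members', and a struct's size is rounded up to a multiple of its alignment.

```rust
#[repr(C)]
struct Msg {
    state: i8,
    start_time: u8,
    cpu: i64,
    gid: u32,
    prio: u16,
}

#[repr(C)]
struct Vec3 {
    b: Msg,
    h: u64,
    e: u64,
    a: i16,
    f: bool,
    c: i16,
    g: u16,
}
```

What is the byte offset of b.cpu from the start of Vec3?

8

Msg: @0: state [1B, align 1] → 1; @1: start_time [1B, align 1] → 2; +6 pad (align 8); @8: cpu [8B, align 8] → 16; @16: gid [4B, align 4] → 20; @20: prio [2B, align 2] → 22; +2 tail pad (align 8); size 24, align 8
@0: b [24B, align 8] → 24
within Msg: cpu at 8
0 + 8 = 8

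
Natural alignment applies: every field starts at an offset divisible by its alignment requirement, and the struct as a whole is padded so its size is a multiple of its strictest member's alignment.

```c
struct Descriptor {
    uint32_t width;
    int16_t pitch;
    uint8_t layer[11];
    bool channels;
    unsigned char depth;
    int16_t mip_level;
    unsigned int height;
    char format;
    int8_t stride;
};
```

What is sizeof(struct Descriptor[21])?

width at 0 (size 4, align 4) → ends 4
pitch at 4 (size 2, align 2) → ends 6
layer at 6 (size 11, align 1) → ends 17
channels at 17 (size 1, align 1) → ends 18
depth at 18 (size 1, align 1) → ends 19
pad 1 to align 2 for mip_level
mip_level at 20 (size 2, align 2) → ends 22
pad 2 to align 4 for height
height at 24 (size 4, align 4) → ends 28
format at 28 (size 1, align 1) → ends 29
stride at 29 (size 1, align 1) → ends 30
tail pad 2 to reach multiple of 4
total 32 bytes, alignment 4
array of 21: 21 × 32 = 672

672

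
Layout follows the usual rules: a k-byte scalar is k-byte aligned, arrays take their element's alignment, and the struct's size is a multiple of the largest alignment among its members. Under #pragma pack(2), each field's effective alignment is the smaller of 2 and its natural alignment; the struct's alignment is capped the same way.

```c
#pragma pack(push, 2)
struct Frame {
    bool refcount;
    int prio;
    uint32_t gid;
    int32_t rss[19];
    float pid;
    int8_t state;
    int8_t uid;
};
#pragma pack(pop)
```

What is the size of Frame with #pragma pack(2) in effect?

0..1  refcount  (1B, 1-aligned)
1..2  -- padding (1B)
2..6  prio  (4B, 2-aligned)
6..10  gid  (4B, 2-aligned)
10..86  rss  (76B, 2-aligned)
86..90  pid  (4B, 2-aligned)
90..91  state  (1B, 1-aligned)
91..92  uid  (1B, 1-aligned)
sizeof = 92, alignof = 2

92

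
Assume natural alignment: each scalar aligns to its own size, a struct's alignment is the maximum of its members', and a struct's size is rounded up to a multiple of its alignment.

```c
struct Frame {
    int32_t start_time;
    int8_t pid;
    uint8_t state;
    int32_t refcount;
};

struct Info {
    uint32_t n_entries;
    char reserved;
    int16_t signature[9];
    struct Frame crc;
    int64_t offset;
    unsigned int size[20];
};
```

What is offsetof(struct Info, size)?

48

Frame: 0..4  start_time  (4B, 4-aligned); 4..5  pid  (1B, 1-aligned); 5..6  state  (1B, 1-aligned); 6..8  -- padding (2B); 8..12  refcount  (4B, 4-aligned); sizeof = 12, alignof = 4
0..4  n_entries  (4B, 4-aligned)
4..5  reserved  (1B, 1-aligned)
5..6  -- padding (1B)
6..24  signature  (18B, 2-aligned)
24..36  crc  (12B, 4-aligned)
36..40  -- padding (4B)
40..48  offset  (8B, 8-aligned)
48..128  size  (80B, 4-aligned)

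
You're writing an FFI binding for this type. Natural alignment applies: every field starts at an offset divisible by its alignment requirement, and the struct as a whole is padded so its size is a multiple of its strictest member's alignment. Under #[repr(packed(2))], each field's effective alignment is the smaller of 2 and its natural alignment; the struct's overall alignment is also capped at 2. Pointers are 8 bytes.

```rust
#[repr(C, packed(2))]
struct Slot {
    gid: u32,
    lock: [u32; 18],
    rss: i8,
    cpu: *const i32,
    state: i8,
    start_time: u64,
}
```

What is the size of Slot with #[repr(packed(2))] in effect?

0..4  gid  (4B, 2-aligned)
4..76  lock  (72B, 2-aligned)
76..77  rss  (1B, 1-aligned)
77..78  -- padding (1B)
78..86  cpu  (8B, 2-aligned)
86..87  state  (1B, 1-aligned)
87..88  -- padding (1B)
88..96  start_time  (8B, 2-aligned)
sizeof = 96, alignof = 2

96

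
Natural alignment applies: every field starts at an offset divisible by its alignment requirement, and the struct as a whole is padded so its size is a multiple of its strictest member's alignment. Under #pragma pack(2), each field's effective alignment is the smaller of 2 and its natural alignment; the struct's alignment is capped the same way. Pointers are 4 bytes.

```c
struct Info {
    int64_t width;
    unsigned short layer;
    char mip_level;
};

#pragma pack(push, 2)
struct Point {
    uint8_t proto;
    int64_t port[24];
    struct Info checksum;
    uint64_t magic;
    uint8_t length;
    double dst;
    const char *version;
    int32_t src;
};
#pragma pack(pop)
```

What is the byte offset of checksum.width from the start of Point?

194

Info: 0..8  width  (8B, 8-aligned); 8..10  layer  (2B, 2-aligned); 10..11  mip_level  (1B, 1-aligned); 11..16  -- tail padding (5B); sizeof = 16, alignof = 8
0..1  proto  (1B, 1-aligned)
1..2  -- padding (1B)
2..194  port  (192B, 2-aligned)
194..210  checksum  (16B, 2-aligned)
within Info: width at 0
194 + 0 = 194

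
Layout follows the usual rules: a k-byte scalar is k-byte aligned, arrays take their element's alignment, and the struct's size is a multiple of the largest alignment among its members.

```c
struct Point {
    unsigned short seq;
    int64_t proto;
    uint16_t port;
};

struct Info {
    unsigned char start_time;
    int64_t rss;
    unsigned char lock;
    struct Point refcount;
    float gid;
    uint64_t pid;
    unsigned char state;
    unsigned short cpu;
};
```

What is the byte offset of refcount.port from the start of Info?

40

Point: 0..2  seq  (2B, 2-aligned); 2..8  -- padding (6B); 8..16  proto  (8B, 8-aligned); 16..18  port  (2B, 2-aligned); 18..24  -- tail padding (6B); sizeof = 24, alignof = 8
0..1  start_time  (1B, 1-aligned)
1..8  -- padding (7B)
8..16  rss  (8B, 8-aligned)
16..17  lock  (1B, 1-aligned)
17..24  -- padding (7B)
24..48  refcount  (24B, 8-aligned)
within Point: port at 16
24 + 16 = 40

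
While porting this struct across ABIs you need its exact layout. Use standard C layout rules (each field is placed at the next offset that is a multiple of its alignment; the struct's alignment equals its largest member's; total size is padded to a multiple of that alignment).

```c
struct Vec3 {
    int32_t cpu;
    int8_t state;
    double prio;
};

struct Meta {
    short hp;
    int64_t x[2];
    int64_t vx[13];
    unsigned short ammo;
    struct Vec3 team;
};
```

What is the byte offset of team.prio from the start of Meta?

Vec3: cpu at 0 (size 4, align 4) → ends 4; state at 4 (size 1, align 1) → ends 5; pad 3 to align 8 for prio; prio at 8 (size 8, align 8) → ends 16; total 16 bytes, alignment 8
hp at 0 (size 2, align 2) → ends 2
pad 6 to align 8 for x
x at 8 (size 16, align 8) → ends 24
vx at 24 (size 104, align 8) → ends 128
ammo at 128 (size 2, align 2) → ends 130
pad 6 to align 8 for team
team at 136 (size 16, align 8) → ends 152
within Vec3: prio at 8
136 + 8 = 144

144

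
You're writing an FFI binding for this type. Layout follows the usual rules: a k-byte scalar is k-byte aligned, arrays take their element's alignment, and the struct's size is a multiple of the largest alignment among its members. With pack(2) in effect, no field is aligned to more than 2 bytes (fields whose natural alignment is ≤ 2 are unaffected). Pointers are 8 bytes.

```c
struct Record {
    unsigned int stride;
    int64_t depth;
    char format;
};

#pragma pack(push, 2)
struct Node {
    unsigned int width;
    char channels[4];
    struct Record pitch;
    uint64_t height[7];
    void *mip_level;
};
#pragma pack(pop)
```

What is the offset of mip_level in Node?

88

Record: 0..4  stride  (4B, 4-aligned); 4..8  -- padding (4B); 8..16  depth  (8B, 8-aligned); 16..17  format  (1B, 1-aligned); 17..24  -- tail padding (7B); sizeof = 24, alignof = 8
0..4  width  (4B, 2-aligned)
4..8  channels  (4B, 1-aligned)
8..32  pitch  (24B, 2-aligned)
32..88  height  (56B, 2-aligned)
88..96  mip_level  (8B, 2-aligned)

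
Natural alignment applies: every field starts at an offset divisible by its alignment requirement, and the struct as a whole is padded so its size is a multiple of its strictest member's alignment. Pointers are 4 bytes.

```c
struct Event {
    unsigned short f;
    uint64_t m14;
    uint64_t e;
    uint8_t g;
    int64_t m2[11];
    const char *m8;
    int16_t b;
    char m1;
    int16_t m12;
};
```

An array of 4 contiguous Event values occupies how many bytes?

f at 0 (size 2, align 2) → ends 2
pad 6 to align 8 for m14
m14 at 8 (size 8, align 8) → ends 16
e at 16 (size 8, align 8) → ends 24
g at 24 (size 1, align 1) → ends 25
pad 7 to align 8 for m2
m2 at 32 (size 88, align 8) → ends 120
m8 at 120 (size 4, align 4) → ends 124
b at 124 (size 2, align 2) → ends 126
m1 at 126 (size 1, align 1) → ends 127
pad 1 to align 2 for m12
m12 at 128 (size 2, align 2) → ends 130
tail pad 6 to reach multiple of 8
total 136 bytes, alignment 8
array of 4: 4 × 136 = 544

544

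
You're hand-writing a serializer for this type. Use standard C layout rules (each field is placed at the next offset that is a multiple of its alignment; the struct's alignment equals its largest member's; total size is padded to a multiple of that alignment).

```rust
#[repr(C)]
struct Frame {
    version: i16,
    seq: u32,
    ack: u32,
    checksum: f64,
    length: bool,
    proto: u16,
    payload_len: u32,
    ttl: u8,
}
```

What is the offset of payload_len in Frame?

28

@0: version [2B, align 2] → 2
+2 pad (align 4)
@4: seq [4B, align 4] → 8
@8: ack [4B, align 4] → 12
+4 pad (align 8)
@16: checksum [8B, align 8] → 24
@24: length [1B, align 1] → 25
+1 pad (align 2)
@26: proto [2B, align 2] → 28
@28: payload_len [4B, align 4] → 32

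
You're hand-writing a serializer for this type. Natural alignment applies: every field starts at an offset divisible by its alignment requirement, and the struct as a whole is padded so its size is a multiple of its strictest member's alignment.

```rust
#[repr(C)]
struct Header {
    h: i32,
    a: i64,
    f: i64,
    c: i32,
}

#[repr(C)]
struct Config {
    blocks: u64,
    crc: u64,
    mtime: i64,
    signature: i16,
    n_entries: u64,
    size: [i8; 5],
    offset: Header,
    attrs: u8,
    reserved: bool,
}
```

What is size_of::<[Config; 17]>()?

Header: @0: h [4B, align 4] → 4; +4 pad (align 8); @8: a [8B, align 8] → 16; @16: f [8B, align 8] → 24; @24: c [4B, align 4] → 28; +4 tail pad (align 8); size 32, align 8
@0: blocks [8B, align 8] → 8
@8: crc [8B, align 8] → 16
@16: mtime [8B, align 8] → 24
@24: signature [2B, align 2] → 26
+6 pad (align 8)
@32: n_entries [8B, align 8] → 40
@40: size [5B, align 1] → 45
+3 pad (align 8)
@48: offset [32B, align 8] → 80
@80: attrs [1B, align 1] → 81
@81: reserved [1B, align 1] → 82
+6 tail pad (align 8)
size 88, align 8
array of 17: 17 × 88 = 1496

1496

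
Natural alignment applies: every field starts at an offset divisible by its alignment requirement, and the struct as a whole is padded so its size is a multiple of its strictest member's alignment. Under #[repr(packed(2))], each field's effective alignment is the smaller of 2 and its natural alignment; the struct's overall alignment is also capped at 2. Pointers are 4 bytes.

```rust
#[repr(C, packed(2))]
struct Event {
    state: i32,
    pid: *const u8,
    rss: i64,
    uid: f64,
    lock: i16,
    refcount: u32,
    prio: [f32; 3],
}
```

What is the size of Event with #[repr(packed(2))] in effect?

42

0..4  state  (4B, 2-aligned)
4..8  pid  (4B, 2-aligned)
8..16  rss  (8B, 2-aligned)
16..24  uid  (8B, 2-aligned)
24..26  lock  (2B, 2-aligned)
26..30  refcount  (4B, 2-aligned)
30..42  prio  (12B, 2-aligned)
sizeof = 42, alignof = 2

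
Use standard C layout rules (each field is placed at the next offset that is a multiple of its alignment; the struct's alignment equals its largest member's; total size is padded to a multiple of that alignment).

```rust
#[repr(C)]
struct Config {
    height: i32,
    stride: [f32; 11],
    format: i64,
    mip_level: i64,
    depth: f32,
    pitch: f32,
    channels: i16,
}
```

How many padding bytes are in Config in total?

6

height at 0 (size 4, align 4) → ends 4
stride at 4 (size 44, align 4) → ends 48
format at 48 (size 8, align 8) → ends 56
mip_level at 56 (size 8, align 8) → ends 64
depth at 64 (size 4, align 4) → ends 68
pitch at 68 (size 4, align 4) → ends 72
channels at 72 (size 2, align 2) → ends 74
tail pad 6 to reach multiple of 8
total 80 bytes, alignment 8
data bytes 74, size 80 → padding 6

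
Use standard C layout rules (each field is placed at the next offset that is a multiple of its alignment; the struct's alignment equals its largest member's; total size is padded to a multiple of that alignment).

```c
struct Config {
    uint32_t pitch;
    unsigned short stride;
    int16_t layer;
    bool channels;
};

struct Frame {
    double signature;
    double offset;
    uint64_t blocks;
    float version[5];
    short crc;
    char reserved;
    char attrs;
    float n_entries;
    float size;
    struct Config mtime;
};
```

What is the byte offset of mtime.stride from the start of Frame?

Config: 0..4  pitch  (4B, 4-aligned); 4..6  stride  (2B, 2-aligned); 6..8  layer  (2B, 2-aligned); 8..9  channels  (1B, 1-aligned); 9..12  -- tail padding (3B); sizeof = 12, alignof = 4
0..8  signature  (8B, 8-aligned)
8..16  offset  (8B, 8-aligned)
16..24  blocks  (8B, 8-aligned)
24..44  version  (20B, 4-aligned)
44..46  crc  (2B, 2-aligned)
46..47  reserved  (1B, 1-aligned)
47..48  attrs  (1B, 1-aligned)
48..52  n_entries  (4B, 4-aligned)
52..56  size  (4B, 4-aligned)
56..68  mtime  (12B, 4-aligned)
within Config: stride at 4
56 + 4 = 60

60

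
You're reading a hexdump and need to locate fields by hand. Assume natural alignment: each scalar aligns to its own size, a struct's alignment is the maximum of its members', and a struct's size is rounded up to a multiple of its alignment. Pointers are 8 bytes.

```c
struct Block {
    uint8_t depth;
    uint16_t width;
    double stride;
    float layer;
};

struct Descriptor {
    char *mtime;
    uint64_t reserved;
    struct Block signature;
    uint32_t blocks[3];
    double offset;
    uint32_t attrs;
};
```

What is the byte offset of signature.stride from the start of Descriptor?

24

Block: @0: depth [1B, align 1] → 1; +1 pad (align 2); @2: width [2B, align 2] → 4; +4 pad (align 8); @8: stride [8B, align 8] → 16; @16: layer [4B, align 4] → 20; +4 tail pad (align 8); size 24, align 8
@0: mtime [8B, align 8] → 8
@8: reserved [8B, align 8] → 16
@16: signature [24B, align 8] → 40
within Block: stride at 8
16 + 8 = 24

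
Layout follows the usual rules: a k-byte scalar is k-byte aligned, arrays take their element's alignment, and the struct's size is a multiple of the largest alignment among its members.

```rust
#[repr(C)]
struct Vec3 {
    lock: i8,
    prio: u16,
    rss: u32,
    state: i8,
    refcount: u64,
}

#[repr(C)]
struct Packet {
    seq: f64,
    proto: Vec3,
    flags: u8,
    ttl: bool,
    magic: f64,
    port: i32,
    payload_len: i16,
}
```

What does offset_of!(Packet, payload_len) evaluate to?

52

Vec3: lock at 0 (size 1, align 1) → ends 1; pad 1 to align 2 for prio; prio at 2 (size 2, align 2) → ends 4; rss at 4 (size 4, align 4) → ends 8; state at 8 (size 1, align 1) → ends 9; pad 7 to align 8 for refcount; refcount at 16 (size 8, align 8) → ends 24; total 24 bytes, alignment 8
seq at 0 (size 8, align 8) → ends 8
proto at 8 (size 24, align 8) → ends 32
flags at 32 (size 1, align 1) → ends 33
ttl at 33 (size 1, align 1) → ends 34
pad 6 to align 8 for magic
magic at 40 (size 8, align 8) → ends 48
port at 48 (size 4, align 4) → ends 52
payload_len at 52 (size 2, align 2) → ends 54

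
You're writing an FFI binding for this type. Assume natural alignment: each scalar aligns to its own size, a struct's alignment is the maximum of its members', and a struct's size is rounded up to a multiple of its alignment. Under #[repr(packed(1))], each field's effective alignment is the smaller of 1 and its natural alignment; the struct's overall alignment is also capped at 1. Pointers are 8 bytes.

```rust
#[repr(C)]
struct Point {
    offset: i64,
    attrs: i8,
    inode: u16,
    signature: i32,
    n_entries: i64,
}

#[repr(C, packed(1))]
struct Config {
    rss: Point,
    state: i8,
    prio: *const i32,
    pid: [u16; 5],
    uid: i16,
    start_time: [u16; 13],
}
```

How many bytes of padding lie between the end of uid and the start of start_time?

0

Point: 0..8  offset  (8B, 8-aligned); 8..9  attrs  (1B, 1-aligned); 9..10  -- padding (1B); 10..12  inode  (2B, 2-aligned); 12..16  signature  (4B, 4-aligned); 16..24  n_entries  (8B, 8-aligned); sizeof = 24, alignof = 8
0..24  rss  (24B, 1-aligned)
24..25  state  (1B, 1-aligned)
25..33  prio  (8B, 1-aligned)
33..43  pid  (10B, 1-aligned)
43..45  uid  (2B, 1-aligned)
45..71  start_time  (26B, 1-aligned)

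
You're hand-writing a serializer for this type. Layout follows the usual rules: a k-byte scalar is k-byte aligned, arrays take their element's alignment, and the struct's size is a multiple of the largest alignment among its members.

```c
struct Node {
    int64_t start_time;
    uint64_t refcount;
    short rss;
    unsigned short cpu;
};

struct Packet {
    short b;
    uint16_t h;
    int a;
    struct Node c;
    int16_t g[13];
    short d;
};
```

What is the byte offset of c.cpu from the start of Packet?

Node: @0: start_time [8B, align 8] → 8; @8: refcount [8B, align 8] → 16; @16: rss [2B, align 2] → 18; @18: cpu [2B, align 2] → 20; +4 tail pad (align 8); size 24, align 8
@0: b [2B, align 2] → 2
@2: h [2B, align 2] → 4
@4: a [4B, align 4] → 8
@8: c [24B, align 8] → 32
within Node: cpu at 18
8 + 18 = 26

26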